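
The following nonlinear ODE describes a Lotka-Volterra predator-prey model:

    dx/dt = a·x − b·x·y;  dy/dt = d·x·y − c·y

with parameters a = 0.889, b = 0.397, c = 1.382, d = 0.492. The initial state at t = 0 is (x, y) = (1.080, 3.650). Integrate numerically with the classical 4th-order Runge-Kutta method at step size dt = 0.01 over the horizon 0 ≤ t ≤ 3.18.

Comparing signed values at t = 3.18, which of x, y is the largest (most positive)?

largest component: x

t=0.000: state=(1.080, 3.650)
step 1 (dt=0.01): k1=(-0.605, -3.105), k2=(-0.597, -3.097), k3=(-0.597, -3.097), k4=(-0.588, -3.089); state += dt/6·(k1+2k2+2k3+k4)
t=0.010: state=(1.074, 3.619)
t=0.020: state=(1.068, 3.588)
t=0.030: state=(1.063, 3.558)
continuing one RK4 step at a time; state shown every 20 steps (Δt=0.2):
t=0.200: state=(0.989, 3.064)
t=0.400: state=(0.946, 2.555)
t=0.600: state=(0.938, 2.126)
t=0.800: state=(0.961, 1.770)
t=1.000: state=(1.009, 1.479)
t=1.200: state=(1.083, 1.243)
t=1.400: state=(1.181, 1.054)
t=1.600: state=(1.306, 0.903)
t=1.800: state=(1.459, 0.785)
t=2.000: state=(1.644, 0.693)
t=2.200: state=(1.864, 0.625)
t=2.400: state=(2.123, 0.576)
t=2.600: state=(2.426, 0.546)
t=2.800: state=(2.776, 0.535)
t=3.000: state=(3.178, 0.544)
t=3.180: state=(3.584, 0.572)
compare at T: x=3.584, y=0.572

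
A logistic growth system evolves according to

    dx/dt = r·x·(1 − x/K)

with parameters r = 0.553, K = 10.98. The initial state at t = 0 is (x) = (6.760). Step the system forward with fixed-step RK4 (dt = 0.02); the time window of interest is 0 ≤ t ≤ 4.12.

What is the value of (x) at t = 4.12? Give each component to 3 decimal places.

t=0.000: state=(6.760)
step 1 (dt=0.02): k1=(1.437), k2=(1.435), k3=(1.435), k4=(1.433); state += dt/6·(k1+2k2+2k3+k4)
t=0.020: state=(6.789)
t=0.040: state=(6.817)
t=0.060: state=(6.846)
continuing one RK4 step at a time; state shown every 10 steps (Δt=0.2):
t=0.200: state=(7.043)
t=0.400: state=(7.318)
t=0.600: state=(7.583)
t=0.800: state=(7.837)
t=1.000: state=(8.079)
t=1.200: state=(8.309)
t=1.400: state=(8.526)
t=1.600: state=(8.730)
t=1.800: state=(8.922)
t=2.000: state=(9.100)
t=2.200: state=(9.266)
t=2.400: state=(9.420)
t=2.600: state=(9.563)
t=2.800: state=(9.694)
t=3.000: state=(9.814)
t=3.200: state=(9.924)
t=3.400: state=(10.025)
t=3.600: state=(10.117)
t=3.800: state=(10.201)
t=4.000: state=(10.278)
t=4.120: state=(10.320)

(x) = (10.320)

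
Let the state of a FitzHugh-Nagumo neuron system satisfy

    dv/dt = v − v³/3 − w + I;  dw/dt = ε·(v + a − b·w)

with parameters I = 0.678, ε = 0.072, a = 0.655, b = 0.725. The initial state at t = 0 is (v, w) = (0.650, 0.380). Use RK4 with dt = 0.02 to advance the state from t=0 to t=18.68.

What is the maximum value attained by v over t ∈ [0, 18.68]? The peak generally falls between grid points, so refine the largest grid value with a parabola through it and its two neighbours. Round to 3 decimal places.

t=0.000: state=(0.650, 0.380)
step 1 (dt=0.02): k1=(0.856, 0.074), k2=(0.861, 0.075), k3=(0.861, 0.075), k4=(0.865, 0.075); state += dt/6·(k1+2k2+2k3+k4)
t=0.020: state=(0.667, 0.381)
t=0.040: state=(0.685, 0.383)
t=0.060: state=(0.702, 0.385)
continuing one RK4 step at a time; state shown every 50 steps (Δt=1):
t=1.000: state=(1.490, 0.484)
t=2.000: state=(1.741, 0.622)
t=3.000: state=(1.719, 0.758)
t=4.000: state=(1.657, 0.884)
t=5.000: state=(1.589, 0.999)
t=6.000: state=(1.518, 1.103)
t=7.000: state=(1.443, 1.196)
t=8.000: state=(1.363, 1.280)
t=9.000: state=(1.276, 1.353)
t=10.000: state=(1.178, 1.417)
t=11.000: state=(1.062, 1.469)
t=12.000: state=(0.914, 1.510)
t=13.000: state=(0.699, 1.536)
t=14.000: state=(0.308, 1.541)
t=15.000: state=(-0.620, 1.502)
t=16.000: state=(-1.804, 1.381)
t=17.000: state=(-1.964, 1.221)
t=18.000: state=(-1.921, 1.069)
t=18.680: state=(-1.885, 0.971)
largest grid value and its neighbours: v(2.200)=1.74502, v(2.220)=1.74504, v(2.240)=1.74500
parabola through these three points peaks at t≈2.216 with v≈1.74504

max v = 1.745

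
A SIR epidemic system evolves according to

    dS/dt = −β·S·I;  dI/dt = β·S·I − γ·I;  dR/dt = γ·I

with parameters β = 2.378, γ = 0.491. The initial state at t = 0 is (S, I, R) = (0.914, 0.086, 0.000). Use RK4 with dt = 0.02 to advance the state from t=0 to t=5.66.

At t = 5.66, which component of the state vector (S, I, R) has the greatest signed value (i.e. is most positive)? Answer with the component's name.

largest component: R

t=0.000: state=(0.914, 0.086, 0.000)
step 1 (dt=0.02): k1=(-0.187, 0.145, 0.042), k2=(-0.190, 0.147, 0.043), k3=(-0.190, 0.147, 0.043), k4=(-0.192, 0.149, 0.044); state += dt/6·(k1+2k2+2k3+k4)
t=0.020: state=(0.910, 0.089, 0.001)
t=0.040: state=(0.906, 0.092, 0.002)
t=0.060: state=(0.902, 0.095, 0.003)
continuing one RK4 step at a time; state shown every 10 steps (Δt=0.2):
t=0.200: state=(0.871, 0.119, 0.010)
t=0.400: state=(0.815, 0.161, 0.024)
t=0.600: state=(0.746, 0.212, 0.042)
t=0.800: state=(0.665, 0.269, 0.066)
t=1.000: state=(0.577, 0.328, 0.095)
t=1.200: state=(0.487, 0.383, 0.130)
t=1.400: state=(0.402, 0.429, 0.170)
t=1.600: state=(0.325, 0.462, 0.214)
t=1.800: state=(0.259, 0.481, 0.260)
t=2.000: state=(0.206, 0.486, 0.308)
t=2.200: state=(0.164, 0.481, 0.355)
t=2.400: state=(0.131, 0.468, 0.402)
t=2.600: state=(0.105, 0.448, 0.447)
t=2.800: state=(0.085, 0.425, 0.490)
t=3.000: state=(0.070, 0.400, 0.530)
t=3.200: state=(0.058, 0.373, 0.568)
t=3.400: state=(0.049, 0.347, 0.604)
t=3.600: state=(0.042, 0.322, 0.636)
t=3.800: state=(0.036, 0.297, 0.667)
t=4.000: state=(0.032, 0.274, 0.695)
t=4.200: state=(0.028, 0.252, 0.721)
t=4.400: state=(0.025, 0.231, 0.744)
t=4.600: state=(0.022, 0.212, 0.766)
t=4.800: state=(0.020, 0.194, 0.786)
t=5.000: state=(0.019, 0.177, 0.804)
t=5.200: state=(0.017, 0.162, 0.821)
t=5.400: state=(0.016, 0.148, 0.836)
t=5.600: state=(0.015, 0.135, 0.850)
t=5.660: state=(0.015, 0.132, 0.854)
compare at T: S=0.015, I=0.132, R=0.854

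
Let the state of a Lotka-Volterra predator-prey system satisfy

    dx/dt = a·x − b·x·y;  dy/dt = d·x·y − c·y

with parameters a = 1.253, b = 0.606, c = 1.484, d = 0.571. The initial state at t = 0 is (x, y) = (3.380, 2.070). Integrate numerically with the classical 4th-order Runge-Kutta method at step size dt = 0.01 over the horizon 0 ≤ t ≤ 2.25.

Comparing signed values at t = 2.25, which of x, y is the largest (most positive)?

largest component: y

t=0.000: state=(3.380, 2.070)
step 1 (dt=0.01): k1=(-0.005, 0.923), k2=(-0.014, 0.925), k3=(-0.014, 0.925), k4=(-0.024, 0.927); state += dt/6·(k1+2k2+2k3+k4)
t=0.010: state=(3.380, 2.079)
t=0.020: state=(3.380, 2.089)
t=0.030: state=(3.379, 2.098)
continuing one RK4 step at a time; state shown every 10 steps (Δt=0.1):
t=0.100: state=(3.370, 2.164)
t=0.200: state=(3.341, 2.260)
t=0.300: state=(3.292, 2.354)
t=0.400: state=(3.227, 2.445)
t=0.500: state=(3.146, 2.529)
t=0.600: state=(3.052, 2.602)
t=0.700: state=(2.949, 2.663)
t=0.800: state=(2.841, 2.708)
t=0.900: state=(2.730, 2.737)
t=1.000: state=(2.620, 2.749)
t=1.100: state=(2.514, 2.744)
t=1.200: state=(2.415, 2.723)
t=1.300: state=(2.323, 2.687)
t=1.400: state=(2.241, 2.639)
t=1.500: state=(2.168, 2.580)
t=1.600: state=(2.106, 2.513)
t=1.700: state=(2.055, 2.439)
t=1.800: state=(2.014, 2.362)
t=1.900: state=(1.983, 2.282)
t=2.000: state=(1.962, 2.202)
t=2.100: state=(1.951, 2.122)
t=2.200: state=(1.949, 2.045)
t=2.250: state=(1.951, 2.007)
compare at T: x=1.951, y=2.007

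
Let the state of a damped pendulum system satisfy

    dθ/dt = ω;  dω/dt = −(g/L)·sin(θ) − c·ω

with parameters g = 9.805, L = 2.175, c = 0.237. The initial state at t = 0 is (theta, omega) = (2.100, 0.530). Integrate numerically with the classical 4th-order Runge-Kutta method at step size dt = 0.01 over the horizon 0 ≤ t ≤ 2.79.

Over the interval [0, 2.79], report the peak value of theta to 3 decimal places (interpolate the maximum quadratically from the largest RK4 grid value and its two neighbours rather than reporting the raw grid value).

max theta = 2.136

t=0.000: state=(2.100, 0.530)
step 1 (dt=0.01): k1=(0.530, -4.017), k2=(0.510, -4.006), k3=(0.510, -4.006), k4=(0.490, -3.996); state += dt/6·(k1+2k2+2k3+k4)
t=0.010: state=(2.105, 0.490)
t=0.020: state=(2.110, 0.450)
t=0.030: state=(2.114, 0.410)
continuing one RK4 step at a time; state shown every 10 steps (Δt=0.1):
t=0.100: state=(2.133, 0.138)
t=0.200: state=(2.128, -0.242)
t=0.300: state=(2.085, -0.619)
t=0.400: state=(2.004, -1.000)
t=0.500: state=(1.884, -1.391)
t=0.600: state=(1.725, -1.791)
t=0.700: state=(1.526, -2.193)
t=0.800: state=(1.287, -2.580)
t=0.900: state=(1.012, -2.926)
t=1.000: state=(0.705, -3.193)
t=1.100: state=(0.377, -3.347)
t=1.200: state=(0.040, -3.360)
t=1.300: state=(-0.290, -3.225)
t=1.400: state=(-0.601, -2.957)
t=1.500: state=(-0.878, -2.588)
t=1.600: state=(-1.116, -2.153)
t=1.700: state=(-1.308, -1.685)
t=1.800: state=(-1.453, -1.208)
t=1.900: state=(-1.550, -0.736)
t=2.000: state=(-1.600, -0.273)
t=2.100: state=(-1.605, 0.179)
t=2.200: state=(-1.565, 0.620)
t=2.300: state=(-1.481, 1.050)
t=2.400: state=(-1.355, 1.466)
t=2.500: state=(-1.189, 1.857)
t=2.600: state=(-0.985, 2.208)
t=2.700: state=(-0.749, 2.496)
t=2.790: state=(-0.516, 2.680)
largest grid value and its neighbours: theta(0.130)=2.13564, theta(0.140)=2.13568, theta(0.150)=2.13533
parabola through these three points peaks at t≈0.136 with theta≈2.13571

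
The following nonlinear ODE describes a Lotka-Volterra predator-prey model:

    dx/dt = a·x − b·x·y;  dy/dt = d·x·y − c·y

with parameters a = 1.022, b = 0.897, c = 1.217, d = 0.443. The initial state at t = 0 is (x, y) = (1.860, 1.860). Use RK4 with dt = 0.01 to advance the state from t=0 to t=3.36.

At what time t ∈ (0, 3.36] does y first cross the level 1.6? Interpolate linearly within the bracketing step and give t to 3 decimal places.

t=0.000: state=(1.860, 1.860)
step 1 (dt=0.01): k1=(-1.202, -0.731), k2=(-1.192, -0.735), k3=(-1.192, -0.734), k4=(-1.182, -0.738); state += dt/6·(k1+2k2+2k3+k4)
t=0.010: state=(1.848, 1.853)
t=0.020: state=(1.836, 1.845)
t=0.030: state=(1.825, 1.838)
continuing one RK4 step at a time; state shown every 20 steps (Δt=0.2):
t=0.200: state=(1.657, 1.703)
t=0.320: state=(1.568, 1.603)
next step: t=0.330: state=(1.562, 1.595) — y has crossed 1.6
linear interpolation between t=0.320 (1.60325) and t=0.330 (1.59487) → t≈0.324

t = 0.324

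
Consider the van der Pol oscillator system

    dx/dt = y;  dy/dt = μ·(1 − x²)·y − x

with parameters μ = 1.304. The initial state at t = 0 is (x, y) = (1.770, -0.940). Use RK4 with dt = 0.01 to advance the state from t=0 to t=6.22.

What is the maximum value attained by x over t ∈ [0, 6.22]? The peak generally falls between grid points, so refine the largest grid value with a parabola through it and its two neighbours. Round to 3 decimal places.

max x = 2.013

t=0.000: state=(1.770, -0.940)
step 1 (dt=0.01): k1=(-0.940, 0.844), k2=(-0.936, 0.817), k3=(-0.936, 0.818), k4=(-0.932, 0.791); state += dt/6·(k1+2k2+2k3+k4)
t=0.010: state=(1.761, -0.932)
t=0.020: state=(1.751, -0.924)
t=0.030: state=(1.742, -0.917)
continuing one RK4 step at a time; state shown every 25 steps (Δt=0.25):
t=0.250: state=(1.550, -0.851)
t=0.500: state=(1.333, -0.905)
t=0.750: state=(1.090, -1.058)
t=1.000: state=(0.794, -1.336)
t=1.250: state=(0.406, -1.806)
t=1.500: state=(-0.130, -2.513)
t=1.750: state=(-0.841, -3.064)
t=2.000: state=(-1.549, -2.329)
t=2.250: state=(-1.939, -0.839)
t=2.500: state=(-2.028, 0.002)
t=2.750: state=(-1.981, 0.321)
t=3.000: state=(-1.883, 0.453)
t=3.250: state=(-1.759, 0.534)
t=3.500: state=(-1.616, 0.612)
t=3.750: state=(-1.452, 0.706)
t=4.000: state=(-1.260, 0.835)
t=4.250: state=(-1.029, 1.027)
t=4.500: state=(-0.737, 1.331)
t=4.750: state=(-0.348, 1.821)
t=5.000: state=(0.192, 2.527)
t=5.250: state=(0.900, 3.002)
t=5.500: state=(1.579, 2.180)
t=5.750: state=(1.938, 0.749)
t=6.000: state=(2.013, -0.033)
t=6.220: state=(1.971, -0.310)
largest grid value and its neighbours: x(5.970)=2.01271, x(5.980)=2.01288, x(5.990)=2.01284
parabola through these three points peaks at t≈5.983 with x≈2.01289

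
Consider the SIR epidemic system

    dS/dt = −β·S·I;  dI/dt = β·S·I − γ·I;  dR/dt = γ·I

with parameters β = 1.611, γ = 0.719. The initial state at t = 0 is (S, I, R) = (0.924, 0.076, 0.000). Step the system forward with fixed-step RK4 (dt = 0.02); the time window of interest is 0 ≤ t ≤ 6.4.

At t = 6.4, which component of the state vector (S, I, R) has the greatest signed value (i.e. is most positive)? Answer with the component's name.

t=0.000: state=(0.924, 0.076, 0.000)
step 1 (dt=0.02): k1=(-0.113, 0.058, 0.055), k2=(-0.114, 0.059, 0.055), k3=(-0.114, 0.059, 0.055), k4=(-0.115, 0.059, 0.055); state += dt/6·(k1+2k2+2k3+k4)
t=0.020: state=(0.922, 0.077, 0.001)
t=0.040: state=(0.919, 0.078, 0.002)
t=0.060: state=(0.917, 0.080, 0.003)
continuing one RK4 step at a time; state shown every 25 steps (Δt=0.5):
t=0.500: state=(0.858, 0.109, 0.033)
t=1.000: state=(0.774, 0.147, 0.079)
t=1.500: state=(0.677, 0.184, 0.139)
t=2.000: state=(0.577, 0.213, 0.210)
t=2.500: state=(0.483, 0.228, 0.290)
t=3.000: state=(0.402, 0.227, 0.372)
t=3.500: state=(0.336, 0.213, 0.451)
t=4.000: state=(0.286, 0.190, 0.524)
t=4.500: state=(0.248, 0.165, 0.588)
t=5.000: state=(0.219, 0.139, 0.642)
t=5.500: state=(0.198, 0.114, 0.688)
t=6.000: state=(0.182, 0.093, 0.725)
t=6.400: state=(0.172, 0.078, 0.749)
compare at T: S=0.172, I=0.078, R=0.749

largest component: R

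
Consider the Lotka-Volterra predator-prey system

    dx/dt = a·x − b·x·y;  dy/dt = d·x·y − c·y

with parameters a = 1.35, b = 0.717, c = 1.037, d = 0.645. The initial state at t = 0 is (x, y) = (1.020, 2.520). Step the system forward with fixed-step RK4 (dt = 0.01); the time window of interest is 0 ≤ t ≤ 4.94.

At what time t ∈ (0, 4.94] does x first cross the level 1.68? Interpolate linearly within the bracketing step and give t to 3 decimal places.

t = 2.405

t=0.000: state=(1.020, 2.520)
step 1 (dt=0.01): k1=(-0.466, -0.955), k2=(-0.461, -0.957), k3=(-0.461, -0.957), k4=(-0.457, -0.959); state += dt/6·(k1+2k2+2k3+k4)
t=0.010: state=(1.015, 2.510)
t=0.020: state=(1.011, 2.501)
t=0.030: state=(1.006, 2.491)
continuing one RK4 step at a time; state shown every 20 steps (Δt=0.2):
t=0.200: state=(0.944, 2.324)
t=0.400: state=(0.899, 2.126)
t=0.600: state=(0.880, 1.938)
t=0.800: state=(0.884, 1.764)
t=1.000: state=(0.910, 1.609)
t=1.200: state=(0.956, 1.475)
t=1.400: state=(1.022, 1.361)
t=1.600: state=(1.109, 1.269)
t=1.800: state=(1.217, 1.198)
t=2.000: state=(1.348, 1.148)
t=2.200: state=(1.501, 1.121)
t=2.400: state=(1.675, 1.118)
next step: t=2.410: state=(1.684, 1.119) — x has crossed 1.68
linear interpolation between t=2.400 (1.67517) and t=2.410 (1.68438) → t≈2.405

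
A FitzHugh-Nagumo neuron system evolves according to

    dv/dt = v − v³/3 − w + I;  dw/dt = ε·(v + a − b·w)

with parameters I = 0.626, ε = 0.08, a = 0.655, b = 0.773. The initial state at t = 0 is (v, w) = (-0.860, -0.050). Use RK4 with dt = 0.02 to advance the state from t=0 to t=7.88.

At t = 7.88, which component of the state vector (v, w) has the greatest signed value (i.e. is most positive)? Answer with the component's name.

largest component: v

t=0.000: state=(-0.860, -0.050)
step 1 (dt=0.02): k1=(0.028, -0.013), k2=(0.028, -0.013), k3=(0.028, -0.013), k4=(0.028, -0.013); state += dt/6·(k1+2k2+2k3+k4)
t=0.020: state=(-0.859, -0.050)
t=0.040: state=(-0.859, -0.051)
t=0.060: state=(-0.858, -0.051)
continuing one RK4 step at a time; state shown every 25 steps (Δt=0.5):
t=0.500: state=(-0.843, -0.056)
t=1.000: state=(-0.821, -0.062)
t=1.500: state=(-0.792, -0.066)
t=2.000: state=(-0.755, -0.068)
t=2.500: state=(-0.708, -0.069)
t=3.000: state=(-0.648, -0.068)
t=3.500: state=(-0.569, -0.064)
t=4.000: state=(-0.462, -0.057)
t=4.500: state=(-0.307, -0.045)
t=5.000: state=(-0.074, -0.025)
t=5.500: state=(0.291, 0.005)
t=6.000: state=(0.830, 0.052)
t=6.500: state=(1.409, 0.121)
t=7.000: state=(1.748, 0.206)
t=7.500: state=(1.849, 0.297)
t=7.880: state=(1.857, 0.366)
compare at T: v=1.857, w=0.366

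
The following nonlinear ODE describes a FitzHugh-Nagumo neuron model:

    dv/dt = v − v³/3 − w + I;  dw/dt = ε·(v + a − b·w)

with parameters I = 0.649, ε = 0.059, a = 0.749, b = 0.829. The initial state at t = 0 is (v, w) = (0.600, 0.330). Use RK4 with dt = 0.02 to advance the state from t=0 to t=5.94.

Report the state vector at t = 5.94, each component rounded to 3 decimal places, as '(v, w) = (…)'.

t=0.000: state=(0.600, 0.330)
step 1 (dt=0.02): k1=(0.847, 0.063), k2=(0.852, 0.064), k3=(0.852, 0.064), k4=(0.856, 0.064); state += dt/6·(k1+2k2+2k3+k4)
t=0.020: state=(0.617, 0.331)
t=0.040: state=(0.634, 0.333)
t=0.060: state=(0.652, 0.334)
continuing one RK4 step at a time; state shown every 10 steps (Δt=0.2):
t=0.200: state=(0.778, 0.344)
t=0.400: state=(0.967, 0.359)
t=0.600: state=(1.155, 0.377)
t=0.800: state=(1.328, 0.397)
t=1.000: state=(1.472, 0.418)
t=1.200: state=(1.583, 0.441)
t=1.400: state=(1.661, 0.465)
t=1.600: state=(1.712, 0.489)
t=1.800: state=(1.743, 0.513)
t=2.000: state=(1.760, 0.537)
t=2.200: state=(1.766, 0.562)
t=2.400: state=(1.767, 0.586)
t=2.600: state=(1.764, 0.610)
t=2.800: state=(1.757, 0.633)
t=3.000: state=(1.749, 0.656)
t=3.200: state=(1.740, 0.679)
t=3.400: state=(1.731, 0.702)
t=3.600: state=(1.720, 0.724)
t=3.800: state=(1.710, 0.746)
t=4.000: state=(1.699, 0.767)
t=4.200: state=(1.688, 0.789)
t=4.400: state=(1.677, 0.809)
t=4.600: state=(1.666, 0.830)
t=4.800: state=(1.655, 0.850)
t=5.000: state=(1.643, 0.870)
t=5.200: state=(1.632, 0.890)
t=5.400: state=(1.620, 0.909)
t=5.600: state=(1.609, 0.928)
t=5.800: state=(1.597, 0.946)
t=5.940: state=(1.589, 0.959)

(v, w) = (1.589, 0.959)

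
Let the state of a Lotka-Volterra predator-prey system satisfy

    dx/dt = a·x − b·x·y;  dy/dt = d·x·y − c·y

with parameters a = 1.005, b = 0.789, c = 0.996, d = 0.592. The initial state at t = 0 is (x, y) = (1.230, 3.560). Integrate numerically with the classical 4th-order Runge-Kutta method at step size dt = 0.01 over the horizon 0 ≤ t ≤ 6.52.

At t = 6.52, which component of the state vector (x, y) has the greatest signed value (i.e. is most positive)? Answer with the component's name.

largest component: x

t=0.000: state=(1.230, 3.560)
step 1 (dt=0.01): k1=(-2.219, -0.954), k2=(-2.194, -0.976), k3=(-2.194, -0.975), k4=(-2.170, -0.997); state += dt/6·(k1+2k2+2k3+k4)
t=0.010: state=(1.208, 3.550)
t=0.020: state=(1.187, 3.540)
t=0.030: state=(1.166, 3.529)
continuing one RK4 step at a time; state shown every 25 steps (Δt=0.25):
t=0.250: state=(0.808, 3.217)
t=0.500: state=(0.575, 2.774)
t=0.750: state=(0.447, 2.330)
t=1.000: state=(0.378, 1.930)
t=1.250: state=(0.344, 1.586)
t=1.500: state=(0.333, 1.300)
t=1.750: state=(0.339, 1.065)
t=2.000: state=(0.360, 0.874)
t=2.250: state=(0.396, 0.721)
t=2.500: state=(0.447, 0.598)
t=2.750: state=(0.516, 0.500)
t=3.000: state=(0.606, 0.424)
t=3.250: state=(0.721, 0.364)
t=3.500: state=(0.867, 0.319)
t=3.750: state=(1.050, 0.287)
t=4.000: state=(1.279, 0.265)
t=4.250: state=(1.562, 0.255)
t=4.500: state=(1.910, 0.257)
t=4.750: state=(2.331, 0.274)
t=5.000: state=(2.829, 0.312)
t=5.250: state=(3.398, 0.386)
t=5.500: state=(4.000, 0.520)
t=5.750: state=(4.542, 0.764)
t=6.000: state=(4.831, 1.198)
t=6.250: state=(4.599, 1.891)
t=6.500: state=(3.743, 2.751)
t=6.520: state=(3.655, 2.818)
compare at T: x=3.655, y=2.818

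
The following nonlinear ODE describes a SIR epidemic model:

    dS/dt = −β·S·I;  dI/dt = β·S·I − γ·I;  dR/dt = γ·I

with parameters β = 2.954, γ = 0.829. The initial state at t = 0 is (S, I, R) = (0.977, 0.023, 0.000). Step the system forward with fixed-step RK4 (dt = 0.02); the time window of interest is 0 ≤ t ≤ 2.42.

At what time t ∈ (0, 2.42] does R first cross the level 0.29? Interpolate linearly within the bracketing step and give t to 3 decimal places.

t=0.000: state=(0.977, 0.023, 0.000)
step 1 (dt=0.02): k1=(-0.066, 0.047, 0.019), k2=(-0.068, 0.048, 0.019), k3=(-0.068, 0.048, 0.019), k4=(-0.069, 0.049, 0.020); state += dt/6·(k1+2k2+2k3+k4)
t=0.020: state=(0.976, 0.024, 0.000)
t=0.040: state=(0.974, 0.025, 0.001)
t=0.060: state=(0.973, 0.026, 0.001)
continuing one RK4 step at a time; state shown every 5 steps (Δt=0.1):
t=0.100: state=(0.970, 0.028, 0.002)
t=0.200: state=(0.961, 0.035, 0.005)
t=0.300: state=(0.950, 0.042, 0.008)
t=0.400: state=(0.937, 0.051, 0.012)
t=0.500: state=(0.921, 0.062, 0.016)
t=0.600: state=(0.903, 0.075, 0.022)
t=0.700: state=(0.881, 0.090, 0.029)
t=0.800: state=(0.856, 0.107, 0.037)
t=0.900: state=(0.827, 0.126, 0.047)
t=1.000: state=(0.795, 0.147, 0.058)
t=1.100: state=(0.758, 0.171, 0.071)
t=1.200: state=(0.718, 0.195, 0.086)
t=1.300: state=(0.675, 0.221, 0.104)
t=1.400: state=(0.630, 0.247, 0.123)
t=1.500: state=(0.584, 0.272, 0.144)
t=1.600: state=(0.537, 0.295, 0.168)
t=1.700: state=(0.491, 0.316, 0.193)
t=1.800: state=(0.446, 0.334, 0.220)
t=1.900: state=(0.403, 0.349, 0.249)
t=2.000: state=(0.363, 0.359, 0.278)
t=2.040: state=(0.348, 0.362, 0.290)
next step: t=2.060: state=(0.340, 0.364, 0.296) — R has crossed 0.29
linear interpolation between t=2.040 (0.28991) and t=2.060 (0.29593) → t≈2.040

t = 2.040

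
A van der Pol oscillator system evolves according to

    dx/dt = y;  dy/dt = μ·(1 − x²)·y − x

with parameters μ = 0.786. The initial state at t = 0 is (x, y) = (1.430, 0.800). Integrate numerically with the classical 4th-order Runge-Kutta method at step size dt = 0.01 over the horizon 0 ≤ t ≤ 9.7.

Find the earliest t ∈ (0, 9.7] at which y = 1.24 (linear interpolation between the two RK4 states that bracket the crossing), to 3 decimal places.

t=0.000: state=(1.430, 0.800)
step 1 (dt=0.01): k1=(0.800, -2.087), k2=(0.790, -2.090), k3=(0.790, -2.089), k4=(0.779, -2.092); state += dt/6·(k1+2k2+2k3+k4)
t=0.010: state=(1.438, 0.779)
t=0.020: state=(1.446, 0.758)
t=0.030: state=(1.453, 0.737)
continuing one RK4 step at a time; state shown every 50 steps (Δt=0.5):
t=0.500: state=(1.583, -0.126)
t=1.000: state=(1.371, -0.678)
t=1.500: state=(0.919, -1.144)
t=2.000: state=(0.193, -1.805)
t=2.500: state=(-0.875, -2.308)
t=3.000: state=(-1.779, -1.028)
t=3.500: state=(-1.933, 0.224)
t=4.000: state=(-1.687, 0.697)
t=4.500: state=(-1.256, 1.039)
t=4.720: state=(-1.006, 1.233)
next step: t=4.730: state=(-0.994, 1.243) — y has crossed 1.24
linear interpolation between t=4.720 (1.23320) and t=4.730 (1.24320) → t≈4.727

t = 4.727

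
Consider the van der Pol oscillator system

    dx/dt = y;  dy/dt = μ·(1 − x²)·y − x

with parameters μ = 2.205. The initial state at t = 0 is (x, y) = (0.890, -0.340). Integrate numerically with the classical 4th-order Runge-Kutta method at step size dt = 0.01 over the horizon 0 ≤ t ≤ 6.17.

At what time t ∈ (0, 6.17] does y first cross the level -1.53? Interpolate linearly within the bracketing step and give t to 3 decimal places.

t = 0.679

t=0.000: state=(0.890, -0.340)
step 1 (dt=0.01): k1=(-0.340, -1.046), k2=(-0.345, -1.049), k3=(-0.345, -1.049), k4=(-0.350, -1.052); state += dt/6·(k1+2k2+2k3+k4)
t=0.010: state=(0.887, -0.350)
t=0.020: state=(0.883, -0.361)
t=0.030: state=(0.879, -0.372)
continuing one RK4 step at a time; state shown every 20 steps (Δt=0.2):
t=0.200: state=(0.800, -0.566)
t=0.400: state=(0.659, -0.858)
t=0.600: state=(0.447, -1.292)
t=0.670: state=(0.350, -1.501)
next step: t=0.680: state=(0.335, -1.534) — y has crossed -1.53
linear interpolation between t=0.670 (-1.50094) and t=0.680 (-1.53390) → t≈0.679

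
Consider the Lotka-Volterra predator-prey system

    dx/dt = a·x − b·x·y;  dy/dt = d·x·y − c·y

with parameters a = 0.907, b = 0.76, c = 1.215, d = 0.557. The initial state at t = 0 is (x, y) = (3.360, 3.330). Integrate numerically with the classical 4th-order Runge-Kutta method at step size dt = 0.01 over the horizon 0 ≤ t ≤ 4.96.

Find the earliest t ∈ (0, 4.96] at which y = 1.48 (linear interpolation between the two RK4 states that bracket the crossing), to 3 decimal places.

t=0.000: state=(3.360, 3.330)
step 1 (dt=0.01): k1=(-5.456, 2.186), k2=(-5.439, 2.143), k3=(-5.439, 2.143), k4=(-5.421, 2.099); state += dt/6·(k1+2k2+2k3+k4)
t=0.010: state=(3.306, 3.351)
t=0.020: state=(3.252, 3.372)
t=0.030: state=(3.198, 3.392)
continuing one RK4 step at a time; state shown every 20 steps (Δt=0.2):
t=0.200: state=(2.371, 3.586)
t=0.400: state=(1.652, 3.509)
t=0.600: state=(1.185, 3.217)
t=0.800: state=(0.897, 2.829)
t=1.000: state=(0.721, 2.426)
t=1.200: state=(0.616, 2.049)
t=1.400: state=(0.555, 1.715)
t=1.560: state=(0.528, 1.481)
next step: t=1.570: state=(0.527, 1.468) — y has crossed 1.48
linear interpolation between t=1.560 (1.48143) and t=1.570 (1.46785) → t≈1.561

t = 1.561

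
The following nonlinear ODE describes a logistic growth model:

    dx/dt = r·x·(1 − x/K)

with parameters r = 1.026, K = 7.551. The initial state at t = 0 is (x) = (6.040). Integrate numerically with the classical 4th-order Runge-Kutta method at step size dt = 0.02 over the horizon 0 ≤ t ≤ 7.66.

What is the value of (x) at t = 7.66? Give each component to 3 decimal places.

(x) = (7.550)

t=0.000: state=(6.040)
step 1 (dt=0.02): k1=(1.240), k2=(1.232), k3=(1.232), k4=(1.225); state += dt/6·(k1+2k2+2k3+k4)
t=0.020: state=(6.065)
t=0.040: state=(6.089)
t=0.060: state=(6.113)
continuing one RK4 step at a time; state shown every 25 steps (Δt=0.5):
t=0.500: state=(6.567)
t=1.000: state=(6.930)
t=1.500: state=(7.166)
t=2.000: state=(7.316)
t=2.500: state=(7.408)
t=3.000: state=(7.465)
t=3.500: state=(7.499)
t=4.000: state=(7.520)
t=4.500: state=(7.532)
t=5.000: state=(7.540)
t=5.500: state=(7.544)
t=6.000: state=(7.547)
t=6.500: state=(7.549)
t=7.000: state=(7.550)
t=7.500: state=(7.550)
t=7.660: state=(7.550)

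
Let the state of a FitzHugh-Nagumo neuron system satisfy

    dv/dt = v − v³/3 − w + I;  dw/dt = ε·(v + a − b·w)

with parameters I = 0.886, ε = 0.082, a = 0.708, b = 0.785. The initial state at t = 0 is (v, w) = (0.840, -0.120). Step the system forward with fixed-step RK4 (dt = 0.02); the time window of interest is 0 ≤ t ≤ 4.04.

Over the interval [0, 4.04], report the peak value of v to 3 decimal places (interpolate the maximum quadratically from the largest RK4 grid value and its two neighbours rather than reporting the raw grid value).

t=0.000: state=(0.840, -0.120)
step 1 (dt=0.02): k1=(1.648, 0.135), k2=(1.652, 0.136), k3=(1.652, 0.136), k4=(1.655, 0.137); state += dt/6·(k1+2k2+2k3+k4)
t=0.020: state=(0.873, -0.117)
t=0.040: state=(0.906, -0.115)
t=0.060: state=(0.939, -0.112)
continuing one RK4 step at a time; state shown every 10 steps (Δt=0.2):
t=0.200: state=(1.170, -0.091)
t=0.400: state=(1.470, -0.056)
t=0.600: state=(1.702, -0.018)
t=0.800: state=(1.856, 0.023)
t=1.000: state=(1.944, 0.065)
t=1.200: state=(1.989, 0.108)
t=1.400: state=(2.007, 0.151)
t=1.600: state=(2.011, 0.193)
t=1.800: state=(2.006, 0.235)
t=2.000: state=(1.998, 0.276)
t=2.200: state=(1.987, 0.316)
t=2.400: state=(1.975, 0.356)
t=2.600: state=(1.962, 0.395)
t=2.800: state=(1.949, 0.434)
t=3.000: state=(1.936, 0.471)
t=3.200: state=(1.922, 0.508)
t=3.400: state=(1.909, 0.544)
t=3.600: state=(1.895, 0.580)
t=3.800: state=(1.882, 0.615)
t=4.000: state=(1.868, 0.649)
t=4.040: state=(1.865, 0.656)
largest grid value and its neighbours: v(1.560)=2.01077, v(1.580)=2.01077, v(1.600)=2.01069
parabola through these three points peaks at t≈1.570 with v≈2.01078

max v = 2.011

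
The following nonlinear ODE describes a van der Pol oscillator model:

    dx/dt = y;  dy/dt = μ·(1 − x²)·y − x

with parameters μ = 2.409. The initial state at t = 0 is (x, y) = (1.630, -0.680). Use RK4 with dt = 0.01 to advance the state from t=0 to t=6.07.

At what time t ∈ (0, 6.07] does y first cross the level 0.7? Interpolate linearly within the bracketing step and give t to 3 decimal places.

t = 4.895

t=0.000: state=(1.630, -0.680)
step 1 (dt=0.01): k1=(-0.680, 1.084), k2=(-0.675, 1.048), k3=(-0.675, 1.049), k4=(-0.670, 1.014); state += dt/6·(k1+2k2+2k3+k4)
t=0.010: state=(1.623, -0.670)
t=0.020: state=(1.617, -0.660)
t=0.030: state=(1.610, -0.651)
continuing one RK4 step at a time; state shown every 20 steps (Δt=0.2):
t=0.200: state=(1.508, -0.565)
t=0.400: state=(1.397, -0.558)
t=0.600: state=(1.282, -0.604)
t=0.800: state=(1.152, -0.698)
t=1.000: state=(0.999, -0.854)
t=1.200: state=(0.803, -1.123)
t=1.400: state=(0.535, -1.611)
t=1.600: state=(0.130, -2.535)
t=1.800: state=(-0.516, -3.945)
t=2.000: state=(-1.355, -3.893)
t=2.200: state=(-1.890, -1.426)
t=2.400: state=(-2.021, -0.141)
t=2.600: state=(-2.009, 0.179)
t=2.800: state=(-1.964, 0.256)
t=3.000: state=(-1.910, 0.284)
t=3.200: state=(-1.851, 0.302)
t=3.400: state=(-1.789, 0.320)
t=3.600: state=(-1.723, 0.340)
t=3.800: state=(-1.653, 0.364)
t=4.000: state=(-1.577, 0.394)
t=4.200: state=(-1.495, 0.431)
t=4.400: state=(-1.404, 0.480)
t=4.600: state=(-1.301, 0.546)
t=4.800: state=(-1.183, 0.640)
t=4.890: state=(-1.123, 0.696)
next step: t=4.900: state=(-1.116, 0.703) — y has crossed 0.7
linear interpolation between t=4.890 (0.69635) and t=4.900 (0.70327) → t≈4.895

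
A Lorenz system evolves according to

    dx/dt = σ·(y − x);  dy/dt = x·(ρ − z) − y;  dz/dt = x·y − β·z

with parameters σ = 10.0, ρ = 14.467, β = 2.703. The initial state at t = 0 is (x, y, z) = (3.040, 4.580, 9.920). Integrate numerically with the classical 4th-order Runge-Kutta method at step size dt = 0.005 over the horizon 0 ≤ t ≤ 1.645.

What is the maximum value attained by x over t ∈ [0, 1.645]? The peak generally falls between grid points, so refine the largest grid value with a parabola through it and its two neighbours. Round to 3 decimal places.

t=0.000: state=(3.040, 4.580, 9.920)
step 1 (dt=0.005): k1=(15.400, 9.243, -12.891), k2=(15.246, 9.494, -12.556), k3=(15.256, 9.489, -12.558), k4=(15.112, 9.738, -12.224); state += dt/6·(k1+2k2+2k3+k4)
t=0.005: state=(3.116, 4.627, 9.857)
t=0.010: state=(3.191, 4.677, 9.798)
t=0.015: state=(3.265, 4.730, 9.742)
continuing one RK4 step at a time; state shown every 20 steps (Δt=0.1):
t=0.100: state=(4.471, 5.935, 9.320)
t=0.200: state=(6.064, 7.754, 10.320)
t=0.300: state=(7.627, 8.877, 13.022)
t=0.400: state=(8.179, 7.907, 15.969)
t=0.500: state=(7.158, 5.583, 16.761)
t=0.600: state=(5.514, 4.008, 15.373)
t=0.700: state=(4.384, 3.668, 13.328)
t=0.800: state=(4.072, 4.137, 11.577)
t=0.900: state=(4.460, 5.145, 10.549)
t=1.000: state=(5.388, 6.522, 10.574)
t=1.100: state=(6.599, 7.790, 11.891)
t=1.200: state=(7.518, 8.034, 14.104)
t=1.300: state=(7.464, 6.842, 15.753)
t=1.400: state=(6.468, 5.255, 15.700)
t=1.500: state=(5.334, 4.388, 14.412)
t=1.600: state=(4.690, 4.363, 12.868)
t=1.645: state=(4.607, 4.561, 12.270)
largest grid value and its neighbours: x(0.380)=8.19792, x(0.385)=8.19970, x(0.390)=8.19709
parabola through these three points peaks at t≈0.385 with x≈8.19972

max x = 8.200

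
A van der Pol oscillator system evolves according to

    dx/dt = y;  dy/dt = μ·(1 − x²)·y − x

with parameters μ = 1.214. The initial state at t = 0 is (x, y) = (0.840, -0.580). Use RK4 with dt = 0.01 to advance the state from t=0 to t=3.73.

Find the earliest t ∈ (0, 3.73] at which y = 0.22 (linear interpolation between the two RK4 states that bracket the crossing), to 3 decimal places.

t=0.000: state=(0.840, -0.580)
step 1 (dt=0.01): k1=(-0.580, -1.047), k2=(-0.585, -1.050), k3=(-0.585, -1.050), k4=(-0.590, -1.052); state += dt/6·(k1+2k2+2k3+k4)
t=0.010: state=(0.834, -0.590)
t=0.020: state=(0.828, -0.601)
t=0.030: state=(0.822, -0.612)
continuing one RK4 step at a time; state shown every 20 steps (Δt=0.2):
t=0.200: state=(0.702, -0.802)
t=0.400: state=(0.516, -1.067)
t=0.600: state=(0.271, -1.396)
t=0.800: state=(-0.047, -1.799)
t=1.000: state=(-0.449, -2.201)
t=1.200: state=(-0.912, -2.358)
t=1.400: state=(-1.354, -1.969)
t=1.600: state=(-1.670, -1.166)
t=1.800: state=(-1.826, -0.426)
t=2.000: state=(-1.860, 0.043)
t=2.120: state=(-1.843, 0.217)
next step: t=2.130: state=(-1.841, 0.229) — y has crossed 0.22
linear interpolation between t=2.120 (0.21726) and t=2.130 (0.22919) → t≈2.122

t = 2.122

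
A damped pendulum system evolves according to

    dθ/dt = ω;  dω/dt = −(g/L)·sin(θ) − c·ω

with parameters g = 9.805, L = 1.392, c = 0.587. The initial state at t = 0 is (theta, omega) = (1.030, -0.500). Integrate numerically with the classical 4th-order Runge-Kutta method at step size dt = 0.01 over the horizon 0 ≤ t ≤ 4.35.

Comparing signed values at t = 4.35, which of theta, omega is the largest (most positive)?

largest component: omega

t=0.000: state=(1.030, -0.500)
step 1 (dt=0.01): k1=(-0.500, -5.745), k2=(-0.529, -5.719), k3=(-0.529, -5.719), k4=(-0.557, -5.692); state += dt/6·(k1+2k2+2k3+k4)
t=0.010: state=(1.025, -0.557)
t=0.020: state=(1.019, -0.614)
t=0.030: state=(1.012, -0.670)
continuing one RK4 step at a time; state shown every 20 steps (Δt=0.2):
t=0.200: state=(0.823, -1.517)
t=0.400: state=(0.449, -2.142)
t=0.600: state=(0.005, -2.197)
t=0.800: state=(-0.391, -1.684)
t=1.000: state=(-0.645, -0.822)
t=1.200: state=(-0.715, 0.122)
t=1.400: state=(-0.605, 0.936)
t=1.600: state=(-0.360, 1.455)
t=1.800: state=(-0.051, 1.562)
t=2.000: state=(0.237, 1.255)
t=2.200: state=(0.432, 0.666)
t=2.400: state=(0.497, -0.018)
t=2.600: state=(0.431, -0.621)
t=2.800: state=(0.263, -1.010)
t=3.000: state=(0.047, -1.102)
t=3.200: state=(-0.158, -0.899)
t=3.400: state=(-0.299, -0.488)
t=3.600: state=(-0.348, -0.000)
t=3.800: state=(-0.303, 0.433)
t=4.000: state=(-0.185, 0.710)
t=4.200: state=(-0.033, 0.776)
t=4.350: state=(0.078, 0.686)
compare at T: theta=0.078, omega=0.686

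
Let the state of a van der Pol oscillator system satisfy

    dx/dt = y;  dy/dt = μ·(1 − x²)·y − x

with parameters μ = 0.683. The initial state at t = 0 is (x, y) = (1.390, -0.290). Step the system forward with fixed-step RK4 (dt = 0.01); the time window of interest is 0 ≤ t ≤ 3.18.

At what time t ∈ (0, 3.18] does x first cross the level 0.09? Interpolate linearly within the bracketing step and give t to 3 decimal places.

t=0.000: state=(1.390, -0.290)
step 1 (dt=0.01): k1=(-0.290, -1.205), k2=(-0.296, -1.201), k3=(-0.296, -1.201), k4=(-0.302, -1.196); state += dt/6·(k1+2k2+2k3+k4)
t=0.010: state=(1.387, -0.302)
t=0.020: state=(1.384, -0.314)
t=0.030: state=(1.381, -0.326)
continuing one RK4 step at a time; state shown every 20 steps (Δt=0.2):
t=0.200: state=(1.309, -0.515)
t=0.400: state=(1.185, -0.718)
t=0.600: state=(1.022, -0.915)
t=0.800: state=(0.819, -1.121)
t=1.000: state=(0.572, -1.346)
t=1.200: state=(0.279, -1.595)
t=1.310: state=(0.095, -1.736)
next step: t=1.320: state=(0.078, -1.749) — x has crossed 0.09
linear interpolation between t=1.310 (0.09534) and t=1.320 (0.07791) → t≈1.313

t = 1.313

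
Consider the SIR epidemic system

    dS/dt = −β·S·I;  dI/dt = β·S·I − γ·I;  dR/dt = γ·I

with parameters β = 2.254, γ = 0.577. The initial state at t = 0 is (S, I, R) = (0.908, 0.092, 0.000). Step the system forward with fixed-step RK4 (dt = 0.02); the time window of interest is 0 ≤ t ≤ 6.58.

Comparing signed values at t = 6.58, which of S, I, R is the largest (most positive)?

largest component: R

t=0.000: state=(0.908, 0.092, 0.000)
step 1 (dt=0.02): k1=(-0.188, 0.135, 0.053), k2=(-0.191, 0.137, 0.054), k3=(-0.191, 0.137, 0.054), k4=(-0.193, 0.138, 0.055); state += dt/6·(k1+2k2+2k3+k4)
t=0.020: state=(0.904, 0.095, 0.001)
t=0.040: state=(0.900, 0.098, 0.002)
t=0.060: state=(0.896, 0.100, 0.003)
continuing one RK4 step at a time; state shown every 25 steps (Δt=0.5):
t=0.500: state=(0.782, 0.180, 0.038)
t=1.000: state=(0.599, 0.294, 0.106)
t=1.500: state=(0.406, 0.388, 0.206)
t=2.000: state=(0.256, 0.420, 0.324)
t=2.500: state=(0.161, 0.396, 0.443)
t=3.000: state=(0.106, 0.344, 0.550)
t=3.500: state=(0.074, 0.285, 0.641)
t=4.000: state=(0.056, 0.230, 0.715)
t=4.500: state=(0.044, 0.182, 0.774)
t=5.000: state=(0.037, 0.143, 0.821)
t=5.500: state=(0.032, 0.111, 0.857)
t=6.000: state=(0.029, 0.086, 0.885)
t=6.500: state=(0.026, 0.067, 0.907)
t=6.580: state=(0.026, 0.064, 0.910)
compare at T: S=0.026, I=0.064, R=0.910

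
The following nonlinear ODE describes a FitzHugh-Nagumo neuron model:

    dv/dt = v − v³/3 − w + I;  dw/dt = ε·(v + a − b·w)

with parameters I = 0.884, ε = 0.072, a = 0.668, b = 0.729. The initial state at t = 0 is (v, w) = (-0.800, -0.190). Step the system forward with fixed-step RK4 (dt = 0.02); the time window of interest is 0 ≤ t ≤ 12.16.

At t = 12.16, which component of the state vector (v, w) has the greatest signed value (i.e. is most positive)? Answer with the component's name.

t=0.000: state=(-0.800, -0.190)
step 1 (dt=0.02): k1=(0.445, 0.000), k2=(0.446, 0.001), k3=(0.446, 0.001), k4=(0.448, 0.001); state += dt/6·(k1+2k2+2k3+k4)
t=0.020: state=(-0.791, -0.190)
t=0.040: state=(-0.782, -0.190)
t=0.060: state=(-0.773, -0.190)
continuing one RK4 step at a time; state shown every 25 steps (Δt=0.5):
t=0.500: state=(-0.550, -0.185)
t=1.000: state=(-0.200, -0.171)
t=1.500: state=(0.346, -0.141)
t=2.000: state=(1.126, -0.087)
t=2.500: state=(1.766, -0.009)
t=3.000: state=(1.988, 0.083)
t=3.500: state=(2.017, 0.176)
t=4.000: state=(2.000, 0.266)
t=4.500: state=(1.973, 0.354)
t=5.000: state=(1.944, 0.438)
t=5.500: state=(1.914, 0.519)
t=6.000: state=(1.885, 0.597)
t=6.500: state=(1.855, 0.671)
t=7.000: state=(1.825, 0.743)
t=7.500: state=(1.795, 0.812)
t=8.000: state=(1.765, 0.878)
t=8.500: state=(1.734, 0.941)
t=9.000: state=(1.703, 1.001)
t=9.500: state=(1.672, 1.059)
t=10.000: state=(1.641, 1.114)
t=10.500: state=(1.610, 1.167)
t=11.000: state=(1.578, 1.217)
t=11.500: state=(1.545, 1.265)
t=12.000: state=(1.512, 1.310)
t=12.160: state=(1.501, 1.324)
compare at T: v=1.501, w=1.324

largest component: v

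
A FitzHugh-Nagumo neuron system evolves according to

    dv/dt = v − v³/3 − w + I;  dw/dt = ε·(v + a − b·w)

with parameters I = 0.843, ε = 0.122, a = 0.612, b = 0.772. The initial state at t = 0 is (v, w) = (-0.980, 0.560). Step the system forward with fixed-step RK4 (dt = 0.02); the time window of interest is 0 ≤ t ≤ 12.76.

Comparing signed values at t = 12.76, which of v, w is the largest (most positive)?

largest component: v

t=0.000: state=(-0.980, 0.560)
step 1 (dt=0.02): k1=(-0.383, -0.098), k2=(-0.382, -0.098), k3=(-0.382, -0.098), k4=(-0.382, -0.098); state += dt/6·(k1+2k2+2k3+k4)
t=0.020: state=(-0.988, 0.558)
t=0.040: state=(-0.995, 0.556)
t=0.060: state=(-1.003, 0.554)
continuing one RK4 step at a time; state shown every 25 steps (Δt=0.5):
t=0.500: state=(-1.155, 0.507)
t=1.000: state=(-1.278, 0.447)
t=1.500: state=(-1.343, 0.385)
t=2.000: state=(-1.361, 0.323)
t=2.500: state=(-1.348, 0.264)
t=3.000: state=(-1.316, 0.208)
t=3.500: state=(-1.271, 0.158)
t=4.000: state=(-1.218, 0.113)
t=4.500: state=(-1.157, 0.074)
t=5.000: state=(-1.089, 0.040)
t=5.500: state=(-1.012, 0.012)
t=6.000: state=(-0.923, -0.010)
t=6.500: state=(-0.818, -0.025)
t=7.000: state=(-0.687, -0.032)
t=7.500: state=(-0.514, -0.030)
t=8.000: state=(-0.268, -0.016)
t=8.500: state=(0.108, 0.015)
t=9.000: state=(0.684, 0.074)
t=9.500: state=(1.359, 0.168)
t=10.000: state=(1.774, 0.292)
t=10.500: state=(1.888, 0.425)
t=11.000: state=(1.883, 0.555)
t=11.500: state=(1.846, 0.677)
t=12.000: state=(1.801, 0.791)
t=12.500: state=(1.753, 0.897)
t=12.760: state=(1.728, 0.949)
compare at T: v=1.728, w=0.949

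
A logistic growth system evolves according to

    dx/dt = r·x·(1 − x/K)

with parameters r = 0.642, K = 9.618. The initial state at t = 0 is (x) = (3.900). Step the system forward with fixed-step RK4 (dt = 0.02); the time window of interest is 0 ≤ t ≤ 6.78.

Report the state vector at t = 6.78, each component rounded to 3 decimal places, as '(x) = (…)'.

t=0.000: state=(3.900)
step 1 (dt=0.02): k1=(1.489), k2=(1.490), k3=(1.490), k4=(1.492); state += dt/6·(k1+2k2+2k3+k4)
t=0.020: state=(3.930)
t=0.040: state=(3.960)
t=0.060: state=(3.990)
continuing one RK4 step at a time; state shown every 25 steps (Δt=0.5):
t=0.500: state=(4.661)
t=1.000: state=(5.429)
t=1.500: state=(6.167)
t=2.000: state=(6.841)
t=2.500: state=(7.430)
t=3.000: state=(7.925)
t=3.500: state=(8.327)
t=4.000: state=(8.646)
t=4.500: state=(8.893)
t=5.000: state=(9.081)
t=5.500: state=(9.222)
t=6.000: state=(9.328)
t=6.500: state=(9.406)
t=6.780: state=(9.440)

(x) = (9.440)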